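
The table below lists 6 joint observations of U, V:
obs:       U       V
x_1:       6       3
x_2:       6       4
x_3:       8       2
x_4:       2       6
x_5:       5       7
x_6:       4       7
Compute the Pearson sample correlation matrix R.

Step 1 — column means:
  mean(U) = (6 + 6 + 8 + 2 + 5 + 4) / 6 = 31/6 = 5.1667
  mean(V) = (3 + 4 + 2 + 6 + 7 + 7) / 6 = 29/6 = 4.8333

Step 2 — sample variances and covariances s[i,j] = (1/(n-1)) · Σ_k (x_{k,i} - mean_i) · (x_{k,j} - mean_j), with n-1 = 5:
  s[U,U] = ((0.8333)·(0.8333) + (0.8333)·(0.8333) + (2.8333)·(2.8333) + (-3.1667)·(-3.1667) + (-0.1667)·(-0.1667) + (-1.1667)·(-1.1667)) / 5 = 20.8333/5 = 4.1667
  s[U,V] = ((0.8333)·(-1.8333) + (0.8333)·(-0.8333) + (2.8333)·(-2.8333) + (-3.1667)·(1.1667) + (-0.1667)·(2.1667) + (-1.1667)·(2.1667)) / 5 = -16.8333/5 = -3.3667
  s[V,V] = ((-1.8333)·(-1.8333) + (-0.8333)·(-0.8333) + (-2.8333)·(-2.8333) + (1.1667)·(1.1667) + (2.1667)·(2.1667) + (2.1667)·(2.1667)) / 5 = 22.8333/5 = 4.5667
  Sample standard deviations s_i = √(s[i,i]):
  s(U) = √(4.1667) = 2.0412
  s(V) = √(4.5667) = 2.137

Step 3 — r_{ij} = s_{ij} / (s_i · s_j):
  r[U,U] = 1 (diagonal).
  r[U,V] = -3.3667 / (2.0412 · 2.137) = -3.3667 / 4.3621 = -0.7718
  r[V,V] = 1 (diagonal).

R is symmetric with unit diagonal. Assembling:

R = [[1, -0.7718],
 [-0.7718, 1]]


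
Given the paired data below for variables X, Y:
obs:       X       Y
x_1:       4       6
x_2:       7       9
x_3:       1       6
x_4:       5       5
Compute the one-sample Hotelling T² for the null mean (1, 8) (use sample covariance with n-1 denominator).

Step 1 — sample mean vector:
  mean(X) = (4 + 7 + 1 + 5) / 4 = 17/4 = 4.25
  mean(Y) = (6 + 9 + 6 + 5) / 4 = 26/4 = 6.5
  x̄ = (4.25, 6.5),  deviation x̄ - mu_0 = (4.25, 6.5) - (1, 8) = (3.25, -1.5).

Step 2 — sample covariance matrix, S[i,j] = (1/(n-1)) · Σ_k (x_{k,i} - mean_i) · (x_{k,j} - mean_j), divisor n-1 = 3:
  S[X,X] = ((-0.25)·(-0.25) + (2.75)·(2.75) + (-3.25)·(-3.25) + (0.75)·(0.75)) / 3 = 18.75/3 = 6.25
  S[X,Y] = ((-0.25)·(-0.5) + (2.75)·(2.5) + (-3.25)·(-0.5) + (0.75)·(-1.5)) / 3 = 7.5/3 = 2.5
  S[Y,Y] = ((-0.5)·(-0.5) + (2.5)·(2.5) + (-0.5)·(-0.5) + (-1.5)·(-1.5)) / 3 = 9/3 = 3
  S = [[6.25, 2.5],
 [2.5, 3]].

Step 3 — invert S. det(S) = 6.25·3 - (2.5)² = 12.5.
  S^{-1} = (1/det) · [[d, -b], [-b, a]] = [[0.24, -0.2],
 [-0.2, 0.5]].

Step 4 — quadratic form (x̄ - mu_0)^T · S^{-1} · (x̄ - mu_0):
  S^{-1} · (x̄ - mu_0) = (1.08, -1.4),
  (x̄ - mu_0)^T · [...] = (3.25)·(1.08) + (-1.5)·(-1.4) = 5.61.

Step 5 — scale by n: T² = 4 · 5.61 = 22.44.

T² ≈ 22.44


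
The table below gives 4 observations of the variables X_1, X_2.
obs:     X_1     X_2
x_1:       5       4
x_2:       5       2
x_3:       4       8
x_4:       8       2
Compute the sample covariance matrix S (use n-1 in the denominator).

Step 1 — column means:
  mean(X_1) = (5 + 5 + 4 + 8) / 4 = 22/4 = 5.5
  mean(X_2) = (4 + 2 + 8 + 2) / 4 = 16/4 = 4

Step 2 — sample covariance S[i,j] = (1/(n-1)) · Σ_k (x_{k,i} - mean_i) · (x_{k,j} - mean_j), with n-1 = 3.
  S[X_1,X_1] = ((-0.5)·(-0.5) + (-0.5)·(-0.5) + (-1.5)·(-1.5) + (2.5)·(2.5)) / 3 = 9/3 = 3
  S[X_1,X_2] = ((-0.5)·(0) + (-0.5)·(-2) + (-1.5)·(4) + (2.5)·(-2)) / 3 = -10/3 = -3.3333
  S[X_2,X_2] = ((0)·(0) + (-2)·(-2) + (4)·(4) + (-2)·(-2)) / 3 = 24/3 = 8

S is symmetric (S[j,i] = S[i,j]). Assembling:

S = [[3, -3.3333],
 [-3.3333, 8]]


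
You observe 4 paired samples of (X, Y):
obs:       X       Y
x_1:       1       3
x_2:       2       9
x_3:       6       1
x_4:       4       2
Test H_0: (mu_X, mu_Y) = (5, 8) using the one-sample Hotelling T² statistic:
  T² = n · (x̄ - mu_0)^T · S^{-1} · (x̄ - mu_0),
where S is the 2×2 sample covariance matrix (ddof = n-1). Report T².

Step 1 — sample mean vector:
  mean(X) = (1 + 2 + 6 + 4) / 4 = 13/4 = 3.25
  mean(Y) = (3 + 9 + 1 + 2) / 4 = 15/4 = 3.75
  x̄ = (3.25, 3.75),  deviation x̄ - mu_0 = (3.25, 3.75) - (5, 8) = (-1.75, -4.25).

Step 2 — sample covariance matrix, S[i,j] = (1/(n-1)) · Σ_k (x_{k,i} - mean_i) · (x_{k,j} - mean_j), divisor n-1 = 3:
  S[X,X] = ((-2.25)·(-2.25) + (-1.25)·(-1.25) + (2.75)·(2.75) + (0.75)·(0.75)) / 3 = 14.75/3 = 4.9167
  S[X,Y] = ((-2.25)·(-0.75) + (-1.25)·(5.25) + (2.75)·(-2.75) + (0.75)·(-1.75)) / 3 = -13.75/3 = -4.5833
  S[Y,Y] = ((-0.75)·(-0.75) + (5.25)·(5.25) + (-2.75)·(-2.75) + (-1.75)·(-1.75)) / 3 = 38.75/3 = 12.9167
  S = [[4.9167, -4.5833],
 [-4.5833, 12.9167]].

Step 3 — invert S. det(S) = 4.9167·12.9167 - (-4.5833)² = 42.5.
  S^{-1} = (1/det) · [[d, -b], [-b, a]] = [[0.3039, 0.1078],
 [0.1078, 0.1157]].

Step 4 — quadratic form (x̄ - mu_0)^T · S^{-1} · (x̄ - mu_0):
  S^{-1} · (x̄ - mu_0) = (-0.9902, -0.6804),
  (x̄ - mu_0)^T · [...] = (-1.75)·(-0.9902) + (-4.25)·(-0.6804) = 4.6245.

Step 5 — scale by n: T² = 4 · 4.6245 = 18.498.

T² ≈ 18.498


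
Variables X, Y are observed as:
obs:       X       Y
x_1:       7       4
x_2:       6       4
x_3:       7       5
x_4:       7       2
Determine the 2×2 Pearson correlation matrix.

Step 1 — column means:
  mean(X) = (7 + 6 + 7 + 7) / 4 = 27/4 = 6.75
  mean(Y) = (4 + 4 + 5 + 2) / 4 = 15/4 = 3.75

Step 2 — sample variances and covariances s[i,j] = (1/(n-1)) · Σ_k (x_{k,i} - mean_i) · (x_{k,j} - mean_j), with n-1 = 3:
  s[X,X] = ((0.25)·(0.25) + (-0.75)·(-0.75) + (0.25)·(0.25) + (0.25)·(0.25)) / 3 = 0.75/3 = 0.25
  s[X,Y] = ((0.25)·(0.25) + (-0.75)·(0.25) + (0.25)·(1.25) + (0.25)·(-1.75)) / 3 = -0.25/3 = -0.0833
  s[Y,Y] = ((0.25)·(0.25) + (0.25)·(0.25) + (1.25)·(1.25) + (-1.75)·(-1.75)) / 3 = 4.75/3 = 1.5833
  Sample standard deviations s_i = √(s[i,i]):
  s(X) = √(0.25) = 0.5
  s(Y) = √(1.5833) = 1.2583

Step 3 — r_{ij} = s_{ij} / (s_i · s_j):
  r[X,X] = 1 (diagonal).
  r[X,Y] = -0.0833 / (0.5 · 1.2583) = -0.0833 / 0.6292 = -0.1325
  r[Y,Y] = 1 (diagonal).

R is symmetric with unit diagonal. Assembling:

R = [[1, -0.1325],
 [-0.1325, 1]]


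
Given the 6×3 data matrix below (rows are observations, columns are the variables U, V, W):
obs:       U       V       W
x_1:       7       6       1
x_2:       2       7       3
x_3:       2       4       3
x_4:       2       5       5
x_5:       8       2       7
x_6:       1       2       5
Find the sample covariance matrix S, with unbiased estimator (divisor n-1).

Step 1 — column means:
  mean(U) = (7 + 2 + 2 + 2 + 8 + 1) / 6 = 22/6 = 3.6667
  mean(V) = (6 + 7 + 4 + 5 + 2 + 2) / 6 = 26/6 = 4.3333
  mean(W) = (1 + 3 + 3 + 5 + 7 + 5) / 6 = 24/6 = 4

Step 2 — sample covariance S[i,j] = (1/(n-1)) · Σ_k (x_{k,i} - mean_i) · (x_{k,j} - mean_j), with n-1 = 5.
  S[U,U] = ((3.3333)·(3.3333) + (-1.6667)·(-1.6667) + (-1.6667)·(-1.6667) + (-1.6667)·(-1.6667) + (4.3333)·(4.3333) + (-2.6667)·(-2.6667)) / 5 = 45.3333/5 = 9.0667
  S[U,V] = ((3.3333)·(1.6667) + (-1.6667)·(2.6667) + (-1.6667)·(-0.3333) + (-1.6667)·(0.6667) + (4.3333)·(-2.3333) + (-2.6667)·(-2.3333)) / 5 = -3.3333/5 = -0.6667
  S[U,W] = ((3.3333)·(-3) + (-1.6667)·(-1) + (-1.6667)·(-1) + (-1.6667)·(1) + (4.3333)·(3) + (-2.6667)·(1)) / 5 = 2/5 = 0.4
  S[V,V] = ((1.6667)·(1.6667) + (2.6667)·(2.6667) + (-0.3333)·(-0.3333) + (0.6667)·(0.6667) + (-2.3333)·(-2.3333) + (-2.3333)·(-2.3333)) / 5 = 21.3333/5 = 4.2667
  S[V,W] = ((1.6667)·(-3) + (2.6667)·(-1) + (-0.3333)·(-1) + (0.6667)·(1) + (-2.3333)·(3) + (-2.3333)·(1)) / 5 = -16/5 = -3.2
  S[W,W] = ((-3)·(-3) + (-1)·(-1) + (-1)·(-1) + (1)·(1) + (3)·(3) + (1)·(1)) / 5 = 22/5 = 4.4

S is symmetric (S[j,i] = S[i,j]). Assembling:

S = [[9.0667, -0.6667, 0.4],
 [-0.6667, 4.2667, -3.2],
 [0.4, -3.2, 4.4]]


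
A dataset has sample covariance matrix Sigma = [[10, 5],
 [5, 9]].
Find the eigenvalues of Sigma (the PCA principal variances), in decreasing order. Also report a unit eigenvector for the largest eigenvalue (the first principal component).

Step 1 — characteristic polynomial of 2×2 Sigma:
  det(Sigma - λI) = λ² - trace · λ + det = 0.
  trace = 10 + 9 = 19, det = 10·9 - (5)² = 65.
Step 2 — discriminant:
  Δ = trace² - 4·det = 361 - 260 = 101.
Step 3 — eigenvalues:
  λ = (trace ± √Δ)/2 = (19 ± 10.0499)/2,
  λ_1 = 14.5249,  λ_2 = 4.4751.

Step 4 — unit eigenvector for λ_1: solve (Sigma - λ_1 I)v = 0. First row:
  (10 - 14.5249)·v_x + (5)·v_y = 0, i.e. (-4.5249)·v_x + (5)·v_y = 0,
  so v ∝ (b, λ_1 - a) = (5, 4.5249) = u.
  ||u|| = √((5)² + (4.5249)²) = √(45.4751) ≈ 6.7435,
  v_1 = u/||u|| ≈ (0.7415, 0.671) (||v_1|| = 1).

λ_1 = 14.5249,  λ_2 = 4.4751;  v_1 ≈ (0.7415, 0.671)


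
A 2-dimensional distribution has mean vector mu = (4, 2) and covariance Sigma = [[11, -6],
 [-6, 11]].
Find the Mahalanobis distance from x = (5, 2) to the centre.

Step 1 — centre the observation: (x - mu) = (1, 0).

Step 2 — invert Sigma. det(Sigma) = 11·11 - (-6)² = 85.
  Sigma^{-1} = (1/det) · [[d, -b], [-b, a]] = [[0.1294, 0.0706],
 [0.0706, 0.1294]].

Step 3 — form the quadratic (x - mu)^T · Sigma^{-1} · (x - mu):
  Sigma^{-1} · (x - mu) = (0.1294, 0.0706).
  (x - mu)^T · [Sigma^{-1} · (x - mu)] = (1)·(0.1294) + (0)·(0.0706) = 0.1294.

Step 4 — take square root: d = √(0.1294) ≈ 0.3597.

d(x, mu) = √(0.1294) ≈ 0.3597


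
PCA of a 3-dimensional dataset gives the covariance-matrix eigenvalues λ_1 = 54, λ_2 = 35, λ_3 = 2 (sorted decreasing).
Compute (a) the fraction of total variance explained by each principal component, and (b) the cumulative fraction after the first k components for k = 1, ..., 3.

Step 1 — total variance = trace(Sigma) = Σ λ_i = 54 + 35 + 2 = 91.

Step 2 — fraction explained by component i = λ_i / Σ λ:
  PC1: 54/91 = 0.5934
  PC2: 35/91 = 0.3846
  PC3: 2/91 = 0.022

Step 3 — cumulative fraction after k components = (λ_1 + ... + λ_k) / Σ λ:
  k = 1: 54/91 = 0.5934
  k = 2: (54 + 35)/91 = 89/91 = 0.978
  k = 3: (54 + 35 + 2)/91 = 91/91 = 1

Summary (fraction, with percent):

explained: PC1 0.5934 (59.34%), PC2 0.3846 (38.46%), PC3 0.022 (2.2%);  cumulative: 0.5934, 0.978, 1


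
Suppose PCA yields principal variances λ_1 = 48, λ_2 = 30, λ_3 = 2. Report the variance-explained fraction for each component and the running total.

Step 1 — total variance = trace(Sigma) = Σ λ_i = 48 + 30 + 2 = 80.

Step 2 — fraction explained by component i = λ_i / Σ λ:
  PC1: 48/80 = 0.6
  PC2: 30/80 = 0.375
  PC3: 2/80 = 0.025

Step 3 — cumulative fraction after k components = (λ_1 + ... + λ_k) / Σ λ:
  k = 1: 48/80 = 0.6
  k = 2: (48 + 30)/80 = 78/80 = 0.975
  k = 3: (48 + 30 + 2)/80 = 80/80 = 1

Summary (fraction, with percent):

explained: PC1 0.6 (60%), PC2 0.375 (37.5%), PC3 0.025 (2.5%);  cumulative: 0.6, 0.975, 1


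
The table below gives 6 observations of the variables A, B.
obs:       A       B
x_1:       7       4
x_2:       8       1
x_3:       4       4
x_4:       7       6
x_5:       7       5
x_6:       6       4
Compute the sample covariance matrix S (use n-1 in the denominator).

Step 1 — column means:
  mean(A) = (7 + 8 + 4 + 7 + 7 + 6) / 6 = 39/6 = 6.5
  mean(B) = (4 + 1 + 4 + 6 + 5 + 4) / 6 = 24/6 = 4

Step 2 — sample covariance S[i,j] = (1/(n-1)) · Σ_k (x_{k,i} - mean_i) · (x_{k,j} - mean_j), with n-1 = 5.
  S[A,A] = ((0.5)·(0.5) + (1.5)·(1.5) + (-2.5)·(-2.5) + (0.5)·(0.5) + (0.5)·(0.5) + (-0.5)·(-0.5)) / 5 = 9.5/5 = 1.9
  S[A,B] = ((0.5)·(0) + (1.5)·(-3) + (-2.5)·(0) + (0.5)·(2) + (0.5)·(1) + (-0.5)·(0)) / 5 = -3/5 = -0.6
  S[B,B] = ((0)·(0) + (-3)·(-3) + (0)·(0) + (2)·(2) + (1)·(1) + (0)·(0)) / 5 = 14/5 = 2.8

S is symmetric (S[j,i] = S[i,j]). Assembling:

S = [[1.9, -0.6],
 [-0.6, 2.8]]


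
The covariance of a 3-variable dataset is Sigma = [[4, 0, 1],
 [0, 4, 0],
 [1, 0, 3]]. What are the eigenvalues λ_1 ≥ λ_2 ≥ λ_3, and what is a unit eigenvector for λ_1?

Step 1 — characteristic polynomial p(λ) = det(λI - Sigma) = λ³ - tr·λ² + c_1·λ - det, where tr = trace, c_1 = sum of the principal 2×2 minors, det = det(Sigma):
  tr = 4 + 4 + 3 = 11,
  c_1 = (4·4 - (0)²) + (4·3 - (1)²) + (4·3 - (0)²) = 16 + 11 + 12 = 39,
  det = 4·(4·3 - (0)²) - (0)·((0)·3 - (0)·(1)) + (1)·((0)·(0) - 4·(1)) = 4·(12) - (0)·(0) + (1)·(-4) = 44.
  So p(λ) = λ³ - 11λ² + 39λ - 44.
Step 2 — look for an integer root (rational root theorem: any rational root is an integer divisor of 44). Testing λ = 4:
  p(4) = 64 - 176 + 156 - 44 = 0  ✓
  Dividing out (λ - 4): p(λ) = (λ - 4)(λ² - 7λ + 11).
Step 3 — remaining eigenvalues from the quadratic λ² - 7λ + 11 = 0:
  Δ = 7² - 4·11 = 49 - 44 = 5,  λ = (7 ± √5)/2 = (7 ± 2.2361)/2 ≈ 4.618 or 2.382.
  Sorted: λ_1 = 4.618,  λ_2 = 4,  λ_3 = 2.382  (check: sum = 11 = tr ✓).

Step 4 — unit eigenvector for λ_1 ≈ 4.618: v spans the null space of (Sigma - λ_1 I), whose rows are
  r_1 = (-0.618, 0, 1),  r_2 = (0, -0.618, 0),  r_3 = (1, 0, -1.618).
  v is orthogonal to every row, so take v ∝ r_1 × r_2 = ((0)·(0) - (1)·(-0.618), (1)·(0) - (-0.618)·(0), (-0.618)·(-0.618) - (0)·(0)) ≈ (0.618, 0, 0.382).
  Let u = (0.618, 0, 0.382).
  ||u|| = √((0.618)² + (0)² + (0.382)²) = √(0.5279) ≈ 0.7265,  v_1 = u/||u|| ≈ (0.8507, 0, 0.5257) (||v_1|| = 1).

λ_1 = 4.618,  λ_2 = 4,  λ_3 = 2.382;  v_1 ≈ (0.8507, 0, 0.5257)


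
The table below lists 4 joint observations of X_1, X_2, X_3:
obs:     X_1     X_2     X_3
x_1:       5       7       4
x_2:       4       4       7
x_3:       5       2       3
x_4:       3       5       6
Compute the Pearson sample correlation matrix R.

Step 1 — column means:
  mean(X_1) = (5 + 4 + 5 + 3) / 4 = 17/4 = 4.25
  mean(X_2) = (7 + 4 + 2 + 5) / 4 = 18/4 = 4.5
  mean(X_3) = (4 + 7 + 3 + 6) / 4 = 20/4 = 5

Step 2 — sample variances and covariances s[i,j] = (1/(n-1)) · Σ_k (x_{k,i} - mean_i) · (x_{k,j} - mean_j), with n-1 = 3:
  s[X_1,X_1] = ((0.75)·(0.75) + (-0.25)·(-0.25) + (0.75)·(0.75) + (-1.25)·(-1.25)) / 3 = 2.75/3 = 0.9167
  s[X_1,X_2] = ((0.75)·(2.5) + (-0.25)·(-0.5) + (0.75)·(-2.5) + (-1.25)·(0.5)) / 3 = -0.5/3 = -0.1667
  s[X_1,X_3] = ((0.75)·(-1) + (-0.25)·(2) + (0.75)·(-2) + (-1.25)·(1)) / 3 = -4/3 = -1.3333
  s[X_2,X_2] = ((2.5)·(2.5) + (-0.5)·(-0.5) + (-2.5)·(-2.5) + (0.5)·(0.5)) / 3 = 13/3 = 4.3333
  s[X_2,X_3] = ((2.5)·(-1) + (-0.5)·(2) + (-2.5)·(-2) + (0.5)·(1)) / 3 = 2/3 = 0.6667
  s[X_3,X_3] = ((-1)·(-1) + (2)·(2) + (-2)·(-2) + (1)·(1)) / 3 = 10/3 = 3.3333
  Sample standard deviations s_i = √(s[i,i]):
  s(X_1) = √(0.9167) = 0.9574
  s(X_2) = √(4.3333) = 2.0817
  s(X_3) = √(3.3333) = 1.8257

Step 3 — r_{ij} = s_{ij} / (s_i · s_j):
  r[X_1,X_1] = 1 (diagonal).
  r[X_1,X_2] = -0.1667 / (0.9574 · 2.0817) = -0.1667 / 1.993 = -0.0836
  r[X_1,X_3] = -1.3333 / (0.9574 · 1.8257) = -1.3333 / 1.748 = -0.7628
  r[X_2,X_2] = 1 (diagonal).
  r[X_2,X_3] = 0.6667 / (2.0817 · 1.8257) = 0.6667 / 3.8006 = 0.1754
  r[X_3,X_3] = 1 (diagonal).

R is symmetric with unit diagonal. Assembling:

R = [[1, -0.0836, -0.7628],
 [-0.0836, 1, 0.1754],
 [-0.7628, 0.1754, 1]]


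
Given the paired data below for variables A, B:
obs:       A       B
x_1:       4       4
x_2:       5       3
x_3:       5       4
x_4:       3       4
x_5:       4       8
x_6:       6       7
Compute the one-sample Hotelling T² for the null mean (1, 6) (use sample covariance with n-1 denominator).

Step 1 — sample mean vector:
  mean(A) = (4 + 5 + 5 + 3 + 4 + 6) / 6 = 27/6 = 4.5
  mean(B) = (4 + 3 + 4 + 4 + 8 + 7) / 6 = 30/6 = 5
  x̄ = (4.5, 5),  deviation x̄ - mu_0 = (4.5, 5) - (1, 6) = (3.5, -1).

Step 2 — sample covariance matrix, S[i,j] = (1/(n-1)) · Σ_k (x_{k,i} - mean_i) · (x_{k,j} - mean_j), divisor n-1 = 5:
  S[A,A] = ((-0.5)·(-0.5) + (0.5)·(0.5) + (0.5)·(0.5) + (-1.5)·(-1.5) + (-0.5)·(-0.5) + (1.5)·(1.5)) / 5 = 5.5/5 = 1.1
  S[A,B] = ((-0.5)·(-1) + (0.5)·(-2) + (0.5)·(-1) + (-1.5)·(-1) + (-0.5)·(3) + (1.5)·(2)) / 5 = 2/5 = 0.4
  S[B,B] = ((-1)·(-1) + (-2)·(-2) + (-1)·(-1) + (-1)·(-1) + (3)·(3) + (2)·(2)) / 5 = 20/5 = 4
  S = [[1.1, 0.4],
 [0.4, 4]].

Step 3 — invert S. det(S) = 1.1·4 - (0.4)² = 4.24.
  S^{-1} = (1/det) · [[d, -b], [-b, a]] = [[0.9434, -0.0943],
 [-0.0943, 0.2594]].

Step 4 — quadratic form (x̄ - mu_0)^T · S^{-1} · (x̄ - mu_0):
  S^{-1} · (x̄ - mu_0) = (3.3962, -0.5896),
  (x̄ - mu_0)^T · [...] = (3.5)·(3.3962) + (-1)·(-0.5896) = 12.4764.

Step 5 — scale by n: T² = 6 · 12.4764 = 74.8585.

T² ≈ 74.8585


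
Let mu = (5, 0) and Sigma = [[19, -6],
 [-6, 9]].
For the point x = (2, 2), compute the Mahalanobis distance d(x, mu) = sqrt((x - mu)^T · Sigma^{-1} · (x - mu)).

Step 1 — centre the observation: (x - mu) = (-3, 2).

Step 2 — invert Sigma. det(Sigma) = 19·9 - (-6)² = 135.
  Sigma^{-1} = (1/det) · [[d, -b], [-b, a]] = [[0.0667, 0.0444],
 [0.0444, 0.1407]].

Step 3 — form the quadratic (x - mu)^T · Sigma^{-1} · (x - mu):
  Sigma^{-1} · (x - mu) = (-0.1111, 0.1481).
  (x - mu)^T · [Sigma^{-1} · (x - mu)] = (-3)·(-0.1111) + (2)·(0.1481) = 0.6296.

Step 4 — take square root: d = √(0.6296) ≈ 0.7935.

d(x, mu) = √(0.6296) ≈ 0.7935


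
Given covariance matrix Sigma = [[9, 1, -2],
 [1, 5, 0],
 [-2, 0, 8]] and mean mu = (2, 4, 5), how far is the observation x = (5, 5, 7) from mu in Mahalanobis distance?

Step 1 — centre the observation: (x - mu) = (3, 1, 2).

Step 2 — invert Sigma (cofactor / det for 3×3, or solve directly):
  Sigma^{-1} = [[0.1205, -0.0241, 0.0301],
 [-0.0241, 0.2048, -0.006],
 [0.0301, -0.006, 0.1325]].

Step 3 — form the quadratic (x - mu)^T · Sigma^{-1} · (x - mu):
  Sigma^{-1} · (x - mu) = (0.3976, 0.1205, 0.3494).
  (x - mu)^T · [Sigma^{-1} · (x - mu)] = (3)·(0.3976) + (1)·(0.1205) + (2)·(0.3494) = 2.012.

Step 4 — take square root: d = √(2.012) ≈ 1.4185.

d(x, mu) = √(2.012) ≈ 1.4185


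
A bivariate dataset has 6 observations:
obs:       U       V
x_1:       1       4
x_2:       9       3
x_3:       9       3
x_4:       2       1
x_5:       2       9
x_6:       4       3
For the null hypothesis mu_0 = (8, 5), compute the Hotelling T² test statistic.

Step 1 — sample mean vector:
  mean(U) = (1 + 9 + 9 + 2 + 2 + 4) / 6 = 27/6 = 4.5
  mean(V) = (4 + 3 + 3 + 1 + 9 + 3) / 6 = 23/6 = 3.8333
  x̄ = (4.5, 3.8333),  deviation x̄ - mu_0 = (4.5, 3.8333) - (8, 5) = (-3.5, -1.1667).

Step 2 — sample covariance matrix, S[i,j] = (1/(n-1)) · Σ_k (x_{k,i} - mean_i) · (x_{k,j} - mean_j), divisor n-1 = 5:
  S[U,U] = ((-3.5)·(-3.5) + (4.5)·(4.5) + (4.5)·(4.5) + (-2.5)·(-2.5) + (-2.5)·(-2.5) + (-0.5)·(-0.5)) / 5 = 65.5/5 = 13.1
  S[U,V] = ((-3.5)·(0.1667) + (4.5)·(-0.8333) + (4.5)·(-0.8333) + (-2.5)·(-2.8333) + (-2.5)·(5.1667) + (-0.5)·(-0.8333)) / 5 = -13.5/5 = -2.7
  S[V,V] = ((0.1667)·(0.1667) + (-0.8333)·(-0.8333) + (-0.8333)·(-0.8333) + (-2.8333)·(-2.8333) + (5.1667)·(5.1667) + (-0.8333)·(-0.8333)) / 5 = 36.8333/5 = 7.3667
  S = [[13.1, -2.7],
 [-2.7, 7.3667]].

Step 3 — invert S. det(S) = 13.1·7.3667 - (-2.7)² = 89.2133.
  S^{-1} = (1/det) · [[d, -b], [-b, a]] = [[0.0826, 0.0303],
 [0.0303, 0.1468]].

Step 4 — quadratic form (x̄ - mu_0)^T · S^{-1} · (x̄ - mu_0):
  S^{-1} · (x̄ - mu_0) = (-0.3243, -0.2772),
  (x̄ - mu_0)^T · [...] = (-3.5)·(-0.3243) + (-1.1667)·(-0.2772) = 1.4586.

Step 5 — scale by n: T² = 6 · 1.4586 = 8.7513.

T² ≈ 8.7513


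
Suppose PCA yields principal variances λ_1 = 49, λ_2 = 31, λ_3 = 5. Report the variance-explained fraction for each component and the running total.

Step 1 — total variance = trace(Sigma) = Σ λ_i = 49 + 31 + 5 = 85.

Step 2 — fraction explained by component i = λ_i / Σ λ:
  PC1: 49/85 = 0.5765
  PC2: 31/85 = 0.3647
  PC3: 5/85 = 0.0588

Step 3 — cumulative fraction after k components = (λ_1 + ... + λ_k) / Σ λ:
  k = 1: 49/85 = 0.5765
  k = 2: (49 + 31)/85 = 80/85 = 0.9412
  k = 3: (49 + 31 + 5)/85 = 85/85 = 1

Summary (fraction, with percent):

explained: PC1 0.5765 (57.65%), PC2 0.3647 (36.47%), PC3 0.0588 (5.88%);  cumulative: 0.5765, 0.9412, 1


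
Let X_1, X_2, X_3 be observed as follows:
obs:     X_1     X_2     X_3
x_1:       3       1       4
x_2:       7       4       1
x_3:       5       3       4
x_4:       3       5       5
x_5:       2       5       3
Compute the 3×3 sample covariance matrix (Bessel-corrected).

Step 1 — column means:
  mean(X_1) = (3 + 7 + 5 + 3 + 2) / 5 = 20/5 = 4
  mean(X_2) = (1 + 4 + 3 + 5 + 5) / 5 = 18/5 = 3.6
  mean(X_3) = (4 + 1 + 4 + 5 + 3) / 5 = 17/5 = 3.4

Step 2 — sample covariance S[i,j] = (1/(n-1)) · Σ_k (x_{k,i} - mean_i) · (x_{k,j} - mean_j), with n-1 = 4.
  S[X_1,X_1] = ((-1)·(-1) + (3)·(3) + (1)·(1) + (-1)·(-1) + (-2)·(-2)) / 4 = 16/4 = 4
  S[X_1,X_2] = ((-1)·(-2.6) + (3)·(0.4) + (1)·(-0.6) + (-1)·(1.4) + (-2)·(1.4)) / 4 = -1/4 = -0.25
  S[X_1,X_3] = ((-1)·(0.6) + (3)·(-2.4) + (1)·(0.6) + (-1)·(1.6) + (-2)·(-0.4)) / 4 = -8/4 = -2
  S[X_2,X_2] = ((-2.6)·(-2.6) + (0.4)·(0.4) + (-0.6)·(-0.6) + (1.4)·(1.4) + (1.4)·(1.4)) / 4 = 11.2/4 = 2.8
  S[X_2,X_3] = ((-2.6)·(0.6) + (0.4)·(-2.4) + (-0.6)·(0.6) + (1.4)·(1.6) + (1.4)·(-0.4)) / 4 = -1.2/4 = -0.3
  S[X_3,X_3] = ((0.6)·(0.6) + (-2.4)·(-2.4) + (0.6)·(0.6) + (1.6)·(1.6) + (-0.4)·(-0.4)) / 4 = 9.2/4 = 2.3

S is symmetric (S[j,i] = S[i,j]). Assembling:

S = [[4, -0.25, -2],
 [-0.25, 2.8, -0.3],
 [-2, -0.3, 2.3]]


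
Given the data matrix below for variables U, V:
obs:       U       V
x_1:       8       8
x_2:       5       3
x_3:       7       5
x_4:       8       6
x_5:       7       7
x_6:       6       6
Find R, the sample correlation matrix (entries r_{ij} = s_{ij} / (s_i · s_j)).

Step 1 — column means:
  mean(U) = (8 + 5 + 7 + 8 + 7 + 6) / 6 = 41/6 = 6.8333
  mean(V) = (8 + 3 + 5 + 6 + 7 + 6) / 6 = 35/6 = 5.8333

Step 2 — sample variances and covariances s[i,j] = (1/(n-1)) · Σ_k (x_{k,i} - mean_i) · (x_{k,j} - mean_j), with n-1 = 5:
  s[U,U] = ((1.1667)·(1.1667) + (-1.8333)·(-1.8333) + (0.1667)·(0.1667) + (1.1667)·(1.1667) + (0.1667)·(0.1667) + (-0.8333)·(-0.8333)) / 5 = 6.8333/5 = 1.3667
  s[U,V] = ((1.1667)·(2.1667) + (-1.8333)·(-2.8333) + (0.1667)·(-0.8333) + (1.1667)·(0.1667) + (0.1667)·(1.1667) + (-0.8333)·(0.1667)) / 5 = 7.8333/5 = 1.5667
  s[V,V] = ((2.1667)·(2.1667) + (-2.8333)·(-2.8333) + (-0.8333)·(-0.8333) + (0.1667)·(0.1667) + (1.1667)·(1.1667) + (0.1667)·(0.1667)) / 5 = 14.8333/5 = 2.9667
  Sample standard deviations s_i = √(s[i,i]):
  s(U) = √(1.3667) = 1.169
  s(V) = √(2.9667) = 1.7224

Step 3 — r_{ij} = s_{ij} / (s_i · s_j):
  r[U,U] = 1 (diagonal).
  r[U,V] = 1.5667 / (1.169 · 1.7224) = 1.5667 / 2.0136 = 0.7781
  r[V,V] = 1 (diagonal).

R is symmetric with unit diagonal. Assembling:

R = [[1, 0.7781],
 [0.7781, 1]]


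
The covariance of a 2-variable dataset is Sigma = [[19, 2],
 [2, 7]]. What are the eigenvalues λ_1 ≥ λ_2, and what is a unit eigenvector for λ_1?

Step 1 — characteristic polynomial of 2×2 Sigma:
  det(Sigma - λI) = λ² - trace · λ + det = 0.
  trace = 19 + 7 = 26, det = 19·7 - (2)² = 129.
Step 2 — discriminant:
  Δ = trace² - 4·det = 676 - 516 = 160.
Step 3 — eigenvalues:
  λ = (trace ± √Δ)/2 = (26 ± 12.6491)/2,
  λ_1 = 19.3246,  λ_2 = 6.6754.

Step 4 — unit eigenvector for λ_1: solve (Sigma - λ_1 I)v = 0. First row:
  (19 - 19.3246)·v_x + (2)·v_y = 0, i.e. (-0.3246)·v_x + (2)·v_y = 0,
  so v ∝ (b, λ_1 - a) = (2, 0.3246) = u.
  ||u|| = √((2)² + (0.3246)²) = √(4.1053) ≈ 2.0262,
  v_1 = u/||u|| ≈ (0.9871, 0.1602) (||v_1|| = 1).

λ_1 = 19.3246,  λ_2 = 6.6754;  v_1 ≈ (0.9871, 0.1602)


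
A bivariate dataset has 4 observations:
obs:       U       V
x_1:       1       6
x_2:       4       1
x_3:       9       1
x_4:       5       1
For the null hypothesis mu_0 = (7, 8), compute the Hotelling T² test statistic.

Step 1 — sample mean vector:
  mean(U) = (1 + 4 + 9 + 5) / 4 = 19/4 = 4.75
  mean(V) = (6 + 1 + 1 + 1) / 4 = 9/4 = 2.25
  x̄ = (4.75, 2.25),  deviation x̄ - mu_0 = (4.75, 2.25) - (7, 8) = (-2.25, -5.75).

Step 2 — sample covariance matrix, S[i,j] = (1/(n-1)) · Σ_k (x_{k,i} - mean_i) · (x_{k,j} - mean_j), divisor n-1 = 3:
  S[U,U] = ((-3.75)·(-3.75) + (-0.75)·(-0.75) + (4.25)·(4.25) + (0.25)·(0.25)) / 3 = 32.75/3 = 10.9167
  S[U,V] = ((-3.75)·(3.75) + (-0.75)·(-1.25) + (4.25)·(-1.25) + (0.25)·(-1.25)) / 3 = -18.75/3 = -6.25
  S[V,V] = ((3.75)·(3.75) + (-1.25)·(-1.25) + (-1.25)·(-1.25) + (-1.25)·(-1.25)) / 3 = 18.75/3 = 6.25
  S = [[10.9167, -6.25],
 [-6.25, 6.25]].

Step 3 — invert S. det(S) = 10.9167·6.25 - (-6.25)² = 29.1667.
  S^{-1} = (1/det) · [[d, -b], [-b, a]] = [[0.2143, 0.2143],
 [0.2143, 0.3743]].

Step 4 — quadratic form (x̄ - mu_0)^T · S^{-1} · (x̄ - mu_0):
  S^{-1} · (x̄ - mu_0) = (-1.7143, -2.6343),
  (x̄ - mu_0)^T · [...] = (-2.25)·(-1.7143) + (-5.75)·(-2.6343) = 19.0043.

Step 5 — scale by n: T² = 4 · 19.0043 = 76.0171.

T² ≈ 76.0171


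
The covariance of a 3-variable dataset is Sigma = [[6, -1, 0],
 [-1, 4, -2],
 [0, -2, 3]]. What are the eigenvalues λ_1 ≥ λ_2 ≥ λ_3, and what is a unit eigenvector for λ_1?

Step 1 — characteristic polynomial p(λ) = det(λI - Sigma) = λ³ - tr·λ² + c_1·λ - det, where tr = trace, c_1 = sum of the principal 2×2 minors, det = det(Sigma):
  tr = 6 + 4 + 3 = 13,
  c_1 = (6·4 - (-1)²) + (6·3 - (0)²) + (4·3 - (-2)²) = 23 + 18 + 8 = 49,
  det = 6·(4·3 - (-2)²) - (-1)·((-1)·3 - (-2)·(0)) + (0)·((-1)·(-2) - 4·(0)) = 6·(8) - (-1)·(-3) + (0)·(2) = 45.
  So p(λ) = λ³ - 13λ² + 49λ - 45.
Step 2 — look for an integer root (rational root theorem: any rational root is an integer divisor of 45). Testing λ = 5:
  p(5) = 125 - 325 + 245 - 45 = 0  ✓
  Dividing out (λ - 5): p(λ) = (λ - 5)(λ² - 8λ + 9).
Step 3 — remaining eigenvalues from the quadratic λ² - 8λ + 9 = 0:
  Δ = 8² - 4·9 = 64 - 36 = 28,  λ = (8 ± √28)/2 = (8 ± 5.2915)/2 ≈ 6.6458 or 1.3542.
  Sorted: λ_1 = 6.6458,  λ_2 = 5,  λ_3 = 1.3542  (check: sum = 13 = tr ✓).

Step 4 — unit eigenvector for λ_1 ≈ 6.6458: v spans the null space of (Sigma - λ_1 I), whose rows are
  r_1 = (-0.6458, -1, 0),  r_2 = (-1, -2.6458, -2),  r_3 = (0, -2, -3.6458).
  v is orthogonal to every row, so take v ∝ r_1 × r_2 = ((-1)·(-2) - (0)·(-2.6458), (0)·(-1) - (-0.6458)·(-2), (-0.6458)·(-2.6458) - (-1)·(-1)) ≈ (2, -1.2915, 0.7085).
  Let u = (2, -1.2915, 0.7085).
  ||u|| = √((2)² + (-1.2915)² + (0.7085)²) = √(6.1699) ≈ 2.4839,  v_1 = u/||u|| ≈ (0.8052, -0.5199, 0.2852) (||v_1|| = 1).

λ_1 = 6.6458,  λ_2 = 5,  λ_3 = 1.3542;  v_1 ≈ (0.8052, -0.5199, 0.2852)


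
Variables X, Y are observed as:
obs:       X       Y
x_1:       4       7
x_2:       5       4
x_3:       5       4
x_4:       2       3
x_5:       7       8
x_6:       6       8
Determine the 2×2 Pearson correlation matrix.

Step 1 — column means:
  mean(X) = (4 + 5 + 5 + 2 + 7 + 6) / 6 = 29/6 = 4.8333
  mean(Y) = (7 + 4 + 4 + 3 + 8 + 8) / 6 = 34/6 = 5.6667

Step 2 — sample variances and covariances s[i,j] = (1/(n-1)) · Σ_k (x_{k,i} - mean_i) · (x_{k,j} - mean_j), with n-1 = 5:
  s[X,X] = ((-0.8333)·(-0.8333) + (0.1667)·(0.1667) + (0.1667)·(0.1667) + (-2.8333)·(-2.8333) + (2.1667)·(2.1667) + (1.1667)·(1.1667)) / 5 = 14.8333/5 = 2.9667
  s[X,Y] = ((-0.8333)·(1.3333) + (0.1667)·(-1.6667) + (0.1667)·(-1.6667) + (-2.8333)·(-2.6667) + (2.1667)·(2.3333) + (1.1667)·(2.3333)) / 5 = 13.6667/5 = 2.7333
  s[Y,Y] = ((1.3333)·(1.3333) + (-1.6667)·(-1.6667) + (-1.6667)·(-1.6667) + (-2.6667)·(-2.6667) + (2.3333)·(2.3333) + (2.3333)·(2.3333)) / 5 = 25.3333/5 = 5.0667
  Sample standard deviations s_i = √(s[i,i]):
  s(X) = √(2.9667) = 1.7224
  s(Y) = √(5.0667) = 2.2509

Step 3 — r_{ij} = s_{ij} / (s_i · s_j):
  r[X,X] = 1 (diagonal).
  r[X,Y] = 2.7333 / (1.7224 · 2.2509) = 2.7333 / 3.877 = 0.705
  r[Y,Y] = 1 (diagonal).

R is symmetric with unit diagonal. Assembling:

R = [[1, 0.705],
 [0.705, 1]]


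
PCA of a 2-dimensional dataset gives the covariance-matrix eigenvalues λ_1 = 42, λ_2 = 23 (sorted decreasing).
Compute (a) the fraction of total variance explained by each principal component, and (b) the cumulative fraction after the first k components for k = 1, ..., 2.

Step 1 — total variance = trace(Sigma) = Σ λ_i = 42 + 23 = 65.

Step 2 — fraction explained by component i = λ_i / Σ λ:
  PC1: 42/65 = 0.6462
  PC2: 23/65 = 0.3538

Step 3 — cumulative fraction after k components = (λ_1 + ... + λ_k) / Σ λ:
  k = 1: 42/65 = 0.6462
  k = 2: (42 + 23)/65 = 65/65 = 1

Summary (fraction, with percent):

explained: PC1 0.6462 (64.62%), PC2 0.3538 (35.38%);  cumulative: 0.6462, 1


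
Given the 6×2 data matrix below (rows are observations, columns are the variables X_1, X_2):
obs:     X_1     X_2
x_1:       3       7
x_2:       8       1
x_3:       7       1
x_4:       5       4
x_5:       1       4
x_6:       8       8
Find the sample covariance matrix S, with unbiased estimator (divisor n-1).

Step 1 — column means:
  mean(X_1) = (3 + 8 + 7 + 5 + 1 + 8) / 6 = 32/6 = 5.3333
  mean(X_2) = (7 + 1 + 1 + 4 + 4 + 8) / 6 = 25/6 = 4.1667

Step 2 — sample covariance S[i,j] = (1/(n-1)) · Σ_k (x_{k,i} - mean_i) · (x_{k,j} - mean_j), with n-1 = 5.
  S[X_1,X_1] = ((-2.3333)·(-2.3333) + (2.6667)·(2.6667) + (1.6667)·(1.6667) + (-0.3333)·(-0.3333) + (-4.3333)·(-4.3333) + (2.6667)·(2.6667)) / 5 = 41.3333/5 = 8.2667
  S[X_1,X_2] = ((-2.3333)·(2.8333) + (2.6667)·(-3.1667) + (1.6667)·(-3.1667) + (-0.3333)·(-0.1667) + (-4.3333)·(-0.1667) + (2.6667)·(3.8333)) / 5 = -9.3333/5 = -1.8667
  S[X_2,X_2] = ((2.8333)·(2.8333) + (-3.1667)·(-3.1667) + (-3.1667)·(-3.1667) + (-0.1667)·(-0.1667) + (-0.1667)·(-0.1667) + (3.8333)·(3.8333)) / 5 = 42.8333/5 = 8.5667

S is symmetric (S[j,i] = S[i,j]). Assembling:

S = [[8.2667, -1.8667],
 [-1.8667, 8.5667]]


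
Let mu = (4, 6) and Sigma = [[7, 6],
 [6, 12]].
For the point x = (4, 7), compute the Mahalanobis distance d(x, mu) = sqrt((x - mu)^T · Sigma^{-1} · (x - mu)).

Step 1 — centre the observation: (x - mu) = (0, 1).

Step 2 — invert Sigma. det(Sigma) = 7·12 - (6)² = 48.
  Sigma^{-1} = (1/det) · [[d, -b], [-b, a]] = [[0.25, -0.125],
 [-0.125, 0.1458]].

Step 3 — form the quadratic (x - mu)^T · Sigma^{-1} · (x - mu):
  Sigma^{-1} · (x - mu) = (-0.125, 0.1458).
  (x - mu)^T · [Sigma^{-1} · (x - mu)] = (0)·(-0.125) + (1)·(0.1458) = 0.1458.

Step 4 — take square root: d = √(0.1458) ≈ 0.3819.

d(x, mu) = √(0.1458) ≈ 0.3819


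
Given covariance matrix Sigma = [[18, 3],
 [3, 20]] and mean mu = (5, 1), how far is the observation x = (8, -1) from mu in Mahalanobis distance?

Step 1 — centre the observation: (x - mu) = (3, -2).

Step 2 — invert Sigma. det(Sigma) = 18·20 - (3)² = 351.
  Sigma^{-1} = (1/det) · [[d, -b], [-b, a]] = [[0.057, -0.0085],
 [-0.0085, 0.0513]].

Step 3 — form the quadratic (x - mu)^T · Sigma^{-1} · (x - mu):
  Sigma^{-1} · (x - mu) = (0.188, -0.1282).
  (x - mu)^T · [Sigma^{-1} · (x - mu)] = (3)·(0.188) + (-2)·(-0.1282) = 0.8205.

Step 4 — take square root: d = √(0.8205) ≈ 0.9058.

d(x, mu) = √(0.8205) ≈ 0.9058


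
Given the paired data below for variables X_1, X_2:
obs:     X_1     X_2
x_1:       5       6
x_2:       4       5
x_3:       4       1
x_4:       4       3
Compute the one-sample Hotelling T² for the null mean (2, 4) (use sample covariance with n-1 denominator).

Step 1 — sample mean vector:
  mean(X_1) = (5 + 4 + 4 + 4) / 4 = 17/4 = 4.25
  mean(X_2) = (6 + 5 + 1 + 3) / 4 = 15/4 = 3.75
  x̄ = (4.25, 3.75),  deviation x̄ - mu_0 = (4.25, 3.75) - (2, 4) = (2.25, -0.25).

Step 2 — sample covariance matrix, S[i,j] = (1/(n-1)) · Σ_k (x_{k,i} - mean_i) · (x_{k,j} - mean_j), divisor n-1 = 3:
  S[X_1,X_1] = ((0.75)·(0.75) + (-0.25)·(-0.25) + (-0.25)·(-0.25) + (-0.25)·(-0.25)) / 3 = 0.75/3 = 0.25
  S[X_1,X_2] = ((0.75)·(2.25) + (-0.25)·(1.25) + (-0.25)·(-2.75) + (-0.25)·(-0.75)) / 3 = 2.25/3 = 0.75
  S[X_2,X_2] = ((2.25)·(2.25) + (1.25)·(1.25) + (-2.75)·(-2.75) + (-0.75)·(-0.75)) / 3 = 14.75/3 = 4.9167
  S = [[0.25, 0.75],
 [0.75, 4.9167]].

Step 3 — invert S. det(S) = 0.25·4.9167 - (0.75)² = 0.6667.
  S^{-1} = (1/det) · [[d, -b], [-b, a]] = [[7.375, -1.125],
 [-1.125, 0.375]].

Step 4 — quadratic form (x̄ - mu_0)^T · S^{-1} · (x̄ - mu_0):
  S^{-1} · (x̄ - mu_0) = (16.875, -2.625),
  (x̄ - mu_0)^T · [...] = (2.25)·(16.875) + (-0.25)·(-2.625) = 38.625.

Step 5 — scale by n: T² = 4 · 38.625 = 154.5.

T² ≈ 154.5


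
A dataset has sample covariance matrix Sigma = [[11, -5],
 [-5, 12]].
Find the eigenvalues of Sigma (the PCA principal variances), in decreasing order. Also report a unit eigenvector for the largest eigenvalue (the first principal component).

Step 1 — characteristic polynomial of 2×2 Sigma:
  det(Sigma - λI) = λ² - trace · λ + det = 0.
  trace = 11 + 12 = 23, det = 11·12 - (-5)² = 107.
Step 2 — discriminant:
  Δ = trace² - 4·det = 529 - 428 = 101.
Step 3 — eigenvalues:
  λ = (trace ± √Δ)/2 = (23 ± 10.0499)/2,
  λ_1 = 16.5249,  λ_2 = 6.4751.

Step 4 — unit eigenvector for λ_1: solve (Sigma - λ_1 I)v = 0. First row:
  (11 - 16.5249)·v_x + (-5)·v_y = 0, i.e. (-5.5249)·v_x + (-5)·v_y = 0,
  so v ∝ (b, λ_1 - a) = (-5, 5.5249); multiply by -1 so the first entry is positive: u = (5, -5.5249).
  ||u|| = √((5)² + (-5.5249)²) = √(55.5249) ≈ 7.4515,
  v_1 = u/||u|| ≈ (0.671, -0.7415) (||v_1|| = 1).

λ_1 = 16.5249,  λ_2 = 6.4751;  v_1 ≈ (0.671, -0.7415)


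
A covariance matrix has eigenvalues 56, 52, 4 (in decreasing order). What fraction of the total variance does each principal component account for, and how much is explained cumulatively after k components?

Step 1 — total variance = trace(Sigma) = Σ λ_i = 56 + 52 + 4 = 112.

Step 2 — fraction explained by component i = λ_i / Σ λ:
  PC1: 56/112 = 0.5
  PC2: 52/112 = 0.4643
  PC3: 4/112 = 0.0357

Step 3 — cumulative fraction after k components = (λ_1 + ... + λ_k) / Σ λ:
  k = 1: 56/112 = 0.5
  k = 2: (56 + 52)/112 = 108/112 = 0.9643
  k = 3: (56 + 52 + 4)/112 = 112/112 = 1

Summary (fraction, with percent):

explained: PC1 0.5 (50%), PC2 0.4643 (46.43%), PC3 0.0357 (3.57%);  cumulative: 0.5, 0.9643, 1


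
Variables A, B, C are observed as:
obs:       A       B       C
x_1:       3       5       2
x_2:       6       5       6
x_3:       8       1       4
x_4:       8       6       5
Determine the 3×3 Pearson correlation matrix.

Step 1 — column means:
  mean(A) = (3 + 6 + 8 + 8) / 4 = 25/4 = 6.25
  mean(B) = (5 + 5 + 1 + 6) / 4 = 17/4 = 4.25
  mean(C) = (2 + 6 + 4 + 5) / 4 = 17/4 = 4.25

Step 2 — sample variances and covariances s[i,j] = (1/(n-1)) · Σ_k (x_{k,i} - mean_i) · (x_{k,j} - mean_j), with n-1 = 3:
  s[A,A] = ((-3.25)·(-3.25) + (-0.25)·(-0.25) + (1.75)·(1.75) + (1.75)·(1.75)) / 3 = 16.75/3 = 5.5833
  s[A,B] = ((-3.25)·(0.75) + (-0.25)·(0.75) + (1.75)·(-3.25) + (1.75)·(1.75)) / 3 = -5.25/3 = -1.75
  s[A,C] = ((-3.25)·(-2.25) + (-0.25)·(1.75) + (1.75)·(-0.25) + (1.75)·(0.75)) / 3 = 7.75/3 = 2.5833
  s[B,B] = ((0.75)·(0.75) + (0.75)·(0.75) + (-3.25)·(-3.25) + (1.75)·(1.75)) / 3 = 14.75/3 = 4.9167
  s[B,C] = ((0.75)·(-2.25) + (0.75)·(1.75) + (-3.25)·(-0.25) + (1.75)·(0.75)) / 3 = 1.75/3 = 0.5833
  s[C,C] = ((-2.25)·(-2.25) + (1.75)·(1.75) + (-0.25)·(-0.25) + (0.75)·(0.75)) / 3 = 8.75/3 = 2.9167
  Sample standard deviations s_i = √(s[i,i]):
  s(A) = √(5.5833) = 2.3629
  s(B) = √(4.9167) = 2.2174
  s(C) = √(2.9167) = 1.7078

Step 3 — r_{ij} = s_{ij} / (s_i · s_j):
  r[A,A] = 1 (diagonal).
  r[A,B] = -1.75 / (2.3629 · 2.2174) = -1.75 / 5.2394 = -0.334
  r[A,C] = 2.5833 / (2.3629 · 1.7078) = 2.5833 / 4.0354 = 0.6402
  r[B,B] = 1 (diagonal).
  r[B,C] = 0.5833 / (2.2174 · 1.7078) = 0.5833 / 3.7869 = 0.154
  r[C,C] = 1 (diagonal).

R is symmetric with unit diagonal. Assembling:

R = [[1, -0.334, 0.6402],
 [-0.334, 1, 0.154],
 [0.6402, 0.154, 1]]


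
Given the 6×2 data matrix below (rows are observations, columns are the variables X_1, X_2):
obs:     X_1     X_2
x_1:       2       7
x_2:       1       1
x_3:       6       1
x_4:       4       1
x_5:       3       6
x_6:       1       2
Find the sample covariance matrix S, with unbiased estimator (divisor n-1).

Step 1 — column means:
  mean(X_1) = (2 + 1 + 6 + 4 + 3 + 1) / 6 = 17/6 = 2.8333
  mean(X_2) = (7 + 1 + 1 + 1 + 6 + 2) / 6 = 18/6 = 3

Step 2 — sample covariance S[i,j] = (1/(n-1)) · Σ_k (x_{k,i} - mean_i) · (x_{k,j} - mean_j), with n-1 = 5.
  S[X_1,X_1] = ((-0.8333)·(-0.8333) + (-1.8333)·(-1.8333) + (3.1667)·(3.1667) + (1.1667)·(1.1667) + (0.1667)·(0.1667) + (-1.8333)·(-1.8333)) / 5 = 18.8333/5 = 3.7667
  S[X_1,X_2] = ((-0.8333)·(4) + (-1.8333)·(-2) + (3.1667)·(-2) + (1.1667)·(-2) + (0.1667)·(3) + (-1.8333)·(-1)) / 5 = -6/5 = -1.2
  S[X_2,X_2] = ((4)·(4) + (-2)·(-2) + (-2)·(-2) + (-2)·(-2) + (3)·(3) + (-1)·(-1)) / 5 = 38/5 = 7.6

S is symmetric (S[j,i] = S[i,j]). Assembling:

S = [[3.7667, -1.2],
 [-1.2, 7.6]]


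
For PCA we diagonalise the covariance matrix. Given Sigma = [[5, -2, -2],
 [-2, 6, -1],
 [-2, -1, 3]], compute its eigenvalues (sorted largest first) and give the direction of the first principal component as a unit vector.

Step 1 — characteristic polynomial p(λ) = det(λI - Sigma) = λ³ - tr·λ² + c_1·λ - det, where tr = trace, c_1 = sum of the principal 2×2 minors, det = det(Sigma):
  tr = 5 + 6 + 3 = 14,
  c_1 = (5·6 - (-2)²) + (5·3 - (-2)²) + (6·3 - (-1)²) = 26 + 11 + 17 = 54,
  det = 5·(6·3 - (-1)²) - (-2)·((-2)·3 - (-1)·(-2)) + (-2)·((-2)·(-1) - 6·(-2)) = 5·(17) - (-2)·(-8) + (-2)·(14) = 41.
  So p(λ) = λ³ - 14λ² + 54λ - 41.
Step 2 — look for an integer root (rational root theorem: any rational root is an integer divisor of 41). Testing λ = 1:
  p(1) = 1 - 14 + 54 - 41 = 0  ✓
  Dividing out (λ - 1): p(λ) = (λ - 1)(λ² - 13λ + 41).
Step 3 — remaining eigenvalues from the quadratic λ² - 13λ + 41 = 0:
  Δ = 13² - 4·41 = 169 - 164 = 5,  λ = (13 ± √5)/2 = (13 ± 2.2361)/2 ≈ 7.618 or 5.382.
  Sorted: λ_1 = 7.618,  λ_2 = 5.382,  λ_3 = 1  (check: sum = 14 = tr ✓).

Step 4 — unit eigenvector for λ_1 ≈ 7.618: v spans the null space of (Sigma - λ_1 I), whose rows are
  r_1 = (-2.618, -2, -2),  r_2 = (-2, -1.618, -1),  r_3 = (-2, -1, -4.618).
  v is orthogonal to every row, so take v ∝ r_1 × r_2 = ((-2)·(-1) - (-2)·(-1.618), (-2)·(-2) - (-2.618)·(-1), (-2.618)·(-1.618) - (-2)·(-2)) ≈ (-1.2361, 1.382, 0.2361).
  Rescale (multiply by -1 so the first nonzero entry is positive): u = (1.2361, -1.382, -0.2361).
  ||u|| = √((1.2361)² + (-1.382)² + (-0.2361)²) = √(3.4934) ≈ 1.8691,  v_1 = u/||u|| ≈ (0.6613, -0.7394, -0.1263) (||v_1|| = 1).

λ_1 = 7.618,  λ_2 = 5.382,  λ_3 = 1;  v_1 ≈ (0.6613, -0.7394, -0.1263)


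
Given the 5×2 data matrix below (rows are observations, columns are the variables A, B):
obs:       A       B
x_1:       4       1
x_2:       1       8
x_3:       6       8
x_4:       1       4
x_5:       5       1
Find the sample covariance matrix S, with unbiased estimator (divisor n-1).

Step 1 — column means:
  mean(A) = (4 + 1 + 6 + 1 + 5) / 5 = 17/5 = 3.4
  mean(B) = (1 + 8 + 8 + 4 + 1) / 5 = 22/5 = 4.4

Step 2 — sample covariance S[i,j] = (1/(n-1)) · Σ_k (x_{k,i} - mean_i) · (x_{k,j} - mean_j), with n-1 = 4.
  S[A,A] = ((0.6)·(0.6) + (-2.4)·(-2.4) + (2.6)·(2.6) + (-2.4)·(-2.4) + (1.6)·(1.6)) / 4 = 21.2/4 = 5.3
  S[A,B] = ((0.6)·(-3.4) + (-2.4)·(3.6) + (2.6)·(3.6) + (-2.4)·(-0.4) + (1.6)·(-3.4)) / 4 = -5.8/4 = -1.45
  S[B,B] = ((-3.4)·(-3.4) + (3.6)·(3.6) + (3.6)·(3.6) + (-0.4)·(-0.4) + (-3.4)·(-3.4)) / 4 = 49.2/4 = 12.3

S is symmetric (S[j,i] = S[i,j]). Assembling:

S = [[5.3, -1.45],
 [-1.45, 12.3]]


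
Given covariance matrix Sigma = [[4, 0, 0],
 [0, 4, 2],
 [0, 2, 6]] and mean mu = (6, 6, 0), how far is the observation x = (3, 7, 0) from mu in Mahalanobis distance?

Step 1 — centre the observation: (x - mu) = (-3, 1, 0).

Step 2 — invert Sigma (cofactor / det for 3×3, or solve directly):
  Sigma^{-1} = [[0.25, 0, 0],
 [0, 0.3, -0.1],
 [0, -0.1, 0.2]].

Step 3 — form the quadratic (x - mu)^T · Sigma^{-1} · (x - mu):
  Sigma^{-1} · (x - mu) = (-0.75, 0.3, -0.1).
  (x - mu)^T · [Sigma^{-1} · (x - mu)] = (-3)·(-0.75) + (1)·(0.3) + (0)·(-0.1) = 2.55.

Step 4 — take square root: d = √(2.55) ≈ 1.5969.

d(x, mu) = √(2.55) ≈ 1.5969
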